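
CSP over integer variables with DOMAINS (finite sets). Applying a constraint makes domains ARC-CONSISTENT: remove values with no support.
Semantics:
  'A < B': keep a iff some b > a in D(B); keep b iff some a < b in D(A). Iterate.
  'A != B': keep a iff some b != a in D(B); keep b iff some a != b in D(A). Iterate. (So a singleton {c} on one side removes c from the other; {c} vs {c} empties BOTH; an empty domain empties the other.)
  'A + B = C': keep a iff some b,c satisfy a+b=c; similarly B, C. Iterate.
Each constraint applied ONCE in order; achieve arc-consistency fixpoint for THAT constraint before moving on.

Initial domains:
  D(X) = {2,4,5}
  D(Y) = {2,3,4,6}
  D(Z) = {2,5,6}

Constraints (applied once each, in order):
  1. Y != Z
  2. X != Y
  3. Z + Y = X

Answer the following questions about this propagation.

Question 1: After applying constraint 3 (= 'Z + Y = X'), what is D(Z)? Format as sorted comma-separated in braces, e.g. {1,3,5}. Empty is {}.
Constraint 1 (Y != Z) on D(Y)={2,3,4,6} D(Z)={2,5,6}: no change
Constraint 2 (X != Y) on D(X)={2,4,5} D(Y)={2,3,4,6}: no change
Constraint 3 (Z + Y = X) on D(Z)={2,5,6} D(Y)={2,3,4,6} D(X)={2,4,5}: Z {2,5,6}->{2}; Y {2,3,4,6}->{2,3}; X {2,4,5}->{4,5}
So after constraint 3: D(Z) = {2}

Answer: {2}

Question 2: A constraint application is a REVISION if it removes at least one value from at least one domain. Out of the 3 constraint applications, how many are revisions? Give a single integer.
Constraint 1 (Y != Z) on D(Y)={2,3,4,6} D(Z)={2,5,6}: no change => not a revision
Constraint 2 (X != Y) on D(X)={2,4,5} D(Y)={2,3,4,6}: no change => not a revision
Constraint 3 (Z + Y = X) on D(Z)={2,5,6} D(Y)={2,3,4,6} D(X)={2,4,5}: Z {2,5,6}->{2}; Y {2,3,4,6}->{2,3}; X {2,4,5}->{4,5} => REVISION
Total revisions = 1

Answer: 1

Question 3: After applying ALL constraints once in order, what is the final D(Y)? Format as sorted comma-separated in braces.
Constraint 1 (Y != Z) on D(Y)={2,3,4,6} D(Z)={2,5,6}: no change
Constraint 2 (X != Y) on D(X)={2,4,5} D(Y)={2,3,4,6}: no change
Constraint 3 (Z + Y = X) on D(Z)={2,5,6} D(Y)={2,3,4,6} D(X)={2,4,5}: Z {2,5,6}->{2}; Y {2,3,4,6}->{2,3}; X {2,4,5}->{4,5}
So after all 3 constraints: D(Y) = {2,3}

Answer: {2,3}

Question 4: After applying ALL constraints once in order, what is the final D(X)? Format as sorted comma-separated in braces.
Constraint 1 (Y != Z) on D(Y)={2,3,4,6} D(Z)={2,5,6}: no change
Constraint 2 (X != Y) on D(X)={2,4,5} D(Y)={2,3,4,6}: no change
Constraint 3 (Z + Y = X) on D(Z)={2,5,6} D(Y)={2,3,4,6} D(X)={2,4,5}: Z {2,5,6}->{2}; Y {2,3,4,6}->{2,3}; X {2,4,5}->{4,5}
So after all 3 constraints: D(X) = {4,5}

Answer: {4,5}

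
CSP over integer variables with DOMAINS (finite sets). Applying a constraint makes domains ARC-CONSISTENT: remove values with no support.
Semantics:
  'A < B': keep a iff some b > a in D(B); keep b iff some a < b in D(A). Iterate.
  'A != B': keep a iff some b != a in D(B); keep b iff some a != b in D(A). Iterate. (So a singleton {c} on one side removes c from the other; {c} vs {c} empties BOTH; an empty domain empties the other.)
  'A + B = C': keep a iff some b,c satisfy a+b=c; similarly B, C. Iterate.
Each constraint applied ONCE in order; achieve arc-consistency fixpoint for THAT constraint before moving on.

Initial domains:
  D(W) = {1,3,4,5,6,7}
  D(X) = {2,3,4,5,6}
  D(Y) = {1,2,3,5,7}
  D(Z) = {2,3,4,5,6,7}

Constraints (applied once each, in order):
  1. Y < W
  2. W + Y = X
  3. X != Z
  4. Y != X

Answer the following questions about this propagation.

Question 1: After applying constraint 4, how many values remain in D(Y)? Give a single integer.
Answer: 3

Derivation:
Constraint 1 (Y < W) on D(Y)={1,2,3,5,7} D(W)={1,3,4,5,6,7}: Y {1,2,3,5,7}->{1,2,3,5}; W {1,3,4,5,6,7}->{3,4,5,6,7}
Constraint 2 (W + Y = X) on D(W)={3,4,5,6,7} D(Y)={1,2,3,5} D(X)={2,3,4,5,6}: W {3,4,5,6,7}->{3,4,5}; Y {1,2,3,5}->{1,2,3}; X {2,3,4,5,6}->{4,5,6}
Constraint 3 (X != Z) on D(X)={4,5,6} D(Z)={2,3,4,5,6,7}: no change
Constraint 4 (Y != X) on D(Y)={1,2,3} D(X)={4,5,6}: no change
So after constraint 4: D(Y)={1,2,3}, size = 3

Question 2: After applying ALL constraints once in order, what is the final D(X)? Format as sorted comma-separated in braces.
Answer: {4,5,6}

Derivation:
Constraint 1 (Y < W) on D(Y)={1,2,3,5,7} D(W)={1,3,4,5,6,7}: Y {1,2,3,5,7}->{1,2,3,5}; W {1,3,4,5,6,7}->{3,4,5,6,7}
Constraint 2 (W + Y = X) on D(W)={3,4,5,6,7} D(Y)={1,2,3,5} D(X)={2,3,4,5,6}: W {3,4,5,6,7}->{3,4,5}; Y {1,2,3,5}->{1,2,3}; X {2,3,4,5,6}->{4,5,6}
Constraint 3 (X != Z) on D(X)={4,5,6} D(Z)={2,3,4,5,6,7}: no change
Constraint 4 (Y != X) on D(Y)={1,2,3} D(X)={4,5,6}: no change
So after all 4 constraints: D(X) = {4,5,6}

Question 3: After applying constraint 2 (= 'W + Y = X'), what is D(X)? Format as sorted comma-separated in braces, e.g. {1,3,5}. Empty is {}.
Answer: {4,5,6}

Derivation:
Constraint 1 (Y < W) on D(Y)={1,2,3,5,7} D(W)={1,3,4,5,6,7}: Y {1,2,3,5,7}->{1,2,3,5}; W {1,3,4,5,6,7}->{3,4,5,6,7}
Constraint 2 (W + Y = X) on D(W)={3,4,5,6,7} D(Y)={1,2,3,5} D(X)={2,3,4,5,6}: W {3,4,5,6,7}->{3,4,5}; Y {1,2,3,5}->{1,2,3}; X {2,3,4,5,6}->{4,5,6}
So after constraint 2: D(X) = {4,5,6}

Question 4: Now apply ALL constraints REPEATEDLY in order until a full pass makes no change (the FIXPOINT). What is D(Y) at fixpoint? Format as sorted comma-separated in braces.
Answer: {1,2,3}

Derivation:
pass 0 (initial): D(Y)={1,2,3,5,7}
pass 1: W {1,3,4,5,6,7}->{3,4,5}; X {2,3,4,5,6}->{4,5,6}; Y {1,2,3,5,7}->{1,2,3}
pass 2: no change
Fixpoint after 2 passes: D(Y) = {1,2,3}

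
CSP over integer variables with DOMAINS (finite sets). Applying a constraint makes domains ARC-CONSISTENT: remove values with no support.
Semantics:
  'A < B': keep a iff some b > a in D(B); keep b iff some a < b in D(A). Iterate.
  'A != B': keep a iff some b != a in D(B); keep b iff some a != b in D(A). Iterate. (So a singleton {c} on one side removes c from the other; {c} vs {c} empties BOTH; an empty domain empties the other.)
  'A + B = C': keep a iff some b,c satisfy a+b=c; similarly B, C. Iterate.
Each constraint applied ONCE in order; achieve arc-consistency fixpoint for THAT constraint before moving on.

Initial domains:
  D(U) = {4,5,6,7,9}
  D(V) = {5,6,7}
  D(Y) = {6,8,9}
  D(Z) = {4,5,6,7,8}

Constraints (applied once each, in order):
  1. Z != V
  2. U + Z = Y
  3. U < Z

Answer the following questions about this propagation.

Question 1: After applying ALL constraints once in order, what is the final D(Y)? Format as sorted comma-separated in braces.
Constraint 1 (Z != V) on D(Z)={4,5,6,7,8} D(V)={5,6,7}: no change
Constraint 2 (U + Z = Y) on D(U)={4,5,6,7,9} D(Z)={4,5,6,7,8} D(Y)={6,8,9}: U {4,5,6,7,9}->{4,5}; Z {4,5,6,7,8}->{4,5}; Y {6,8,9}->{8,9}
Constraint 3 (U < Z) on D(U)={4,5} D(Z)={4,5}: U {4,5}->{4}; Z {4,5}->{5}
So after all 3 constraints: D(Y) = {8,9}

Answer: {8,9}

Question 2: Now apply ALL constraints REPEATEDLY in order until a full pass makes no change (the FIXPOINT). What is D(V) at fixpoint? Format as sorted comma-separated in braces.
pass 0 (initial): D(V)={5,6,7}
pass 1: U {4,5,6,7,9}->{4}; Y {6,8,9}->{8,9}; Z {4,5,6,7,8}->{5}
pass 2: V {5,6,7}->{6,7}; Y {8,9}->{9}
pass 3: no change
Fixpoint after 3 passes: D(V) = {6,7}

Answer: {6,7}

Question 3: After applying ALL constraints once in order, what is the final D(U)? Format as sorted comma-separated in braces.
Constraint 1 (Z != V) on D(Z)={4,5,6,7,8} D(V)={5,6,7}: no change
Constraint 2 (U + Z = Y) on D(U)={4,5,6,7,9} D(Z)={4,5,6,7,8} D(Y)={6,8,9}: U {4,5,6,7,9}->{4,5}; Z {4,5,6,7,8}->{4,5}; Y {6,8,9}->{8,9}
Constraint 3 (U < Z) on D(U)={4,5} D(Z)={4,5}: U {4,5}->{4}; Z {4,5}->{5}
So after all 3 constraints: D(U) = {4}

Answer: {4}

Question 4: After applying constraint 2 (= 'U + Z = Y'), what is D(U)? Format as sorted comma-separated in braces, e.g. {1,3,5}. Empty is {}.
Answer: {4,5}

Derivation:
Constraint 1 (Z != V) on D(Z)={4,5,6,7,8} D(V)={5,6,7}: no change
Constraint 2 (U + Z = Y) on D(U)={4,5,6,7,9} D(Z)={4,5,6,7,8} D(Y)={6,8,9}: U {4,5,6,7,9}->{4,5}; Z {4,5,6,7,8}->{4,5}; Y {6,8,9}->{8,9}
So after constraint 2: D(U) = {4,5}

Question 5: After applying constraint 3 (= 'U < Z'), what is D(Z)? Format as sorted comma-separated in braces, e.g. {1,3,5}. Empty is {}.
Answer: {5}

Derivation:
Constraint 1 (Z != V) on D(Z)={4,5,6,7,8} D(V)={5,6,7}: no change
Constraint 2 (U + Z = Y) on D(U)={4,5,6,7,9} D(Z)={4,5,6,7,8} D(Y)={6,8,9}: U {4,5,6,7,9}->{4,5}; Z {4,5,6,7,8}->{4,5}; Y {6,8,9}->{8,9}
Constraint 3 (U < Z) on D(U)={4,5} D(Z)={4,5}: U {4,5}->{4}; Z {4,5}->{5}
So after constraint 3: D(Z) = {5}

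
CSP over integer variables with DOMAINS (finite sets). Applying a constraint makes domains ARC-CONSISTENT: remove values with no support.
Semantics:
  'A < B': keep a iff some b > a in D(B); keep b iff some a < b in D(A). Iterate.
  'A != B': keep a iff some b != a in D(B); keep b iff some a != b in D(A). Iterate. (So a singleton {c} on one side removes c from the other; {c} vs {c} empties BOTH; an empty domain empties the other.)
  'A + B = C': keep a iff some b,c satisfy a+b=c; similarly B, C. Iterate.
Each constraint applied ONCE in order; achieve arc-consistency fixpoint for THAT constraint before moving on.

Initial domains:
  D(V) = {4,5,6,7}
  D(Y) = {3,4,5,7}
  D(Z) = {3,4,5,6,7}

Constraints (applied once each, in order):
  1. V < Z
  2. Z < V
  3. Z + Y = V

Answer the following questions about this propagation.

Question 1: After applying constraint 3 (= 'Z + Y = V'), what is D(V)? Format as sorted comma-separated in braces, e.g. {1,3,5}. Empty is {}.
Constraint 1 (V < Z) on D(V)={4,5,6,7} D(Z)={3,4,5,6,7}: V {4,5,6,7}->{4,5,6}; Z {3,4,5,6,7}->{5,6,7}
Constraint 2 (Z < V) on D(Z)={5,6,7} D(V)={4,5,6}: Z {5,6,7}->{5}; V {4,5,6}->{6}
Constraint 3 (Z + Y = V) on D(Z)={5} D(Y)={3,4,5,7} D(V)={6}: Z {5}->{}; Y {3,4,5,7}->{}; V {6}->{}
So after constraint 3: D(V) = {}

Answer: {}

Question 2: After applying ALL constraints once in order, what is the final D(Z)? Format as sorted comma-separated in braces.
Constraint 1 (V < Z) on D(V)={4,5,6,7} D(Z)={3,4,5,6,7}: V {4,5,6,7}->{4,5,6}; Z {3,4,5,6,7}->{5,6,7}
Constraint 2 (Z < V) on D(Z)={5,6,7} D(V)={4,5,6}: Z {5,6,7}->{5}; V {4,5,6}->{6}
Constraint 3 (Z + Y = V) on D(Z)={5} D(Y)={3,4,5,7} D(V)={6}: Z {5}->{}; Y {3,4,5,7}->{}; V {6}->{}
So after all 3 constraints: D(Z) = {}

Answer: {}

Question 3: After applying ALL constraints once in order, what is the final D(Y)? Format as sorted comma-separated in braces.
Answer: {}

Derivation:
Constraint 1 (V < Z) on D(V)={4,5,6,7} D(Z)={3,4,5,6,7}: V {4,5,6,7}->{4,5,6}; Z {3,4,5,6,7}->{5,6,7}
Constraint 2 (Z < V) on D(Z)={5,6,7} D(V)={4,5,6}: Z {5,6,7}->{5}; V {4,5,6}->{6}
Constraint 3 (Z + Y = V) on D(Z)={5} D(Y)={3,4,5,7} D(V)={6}: Z {5}->{}; Y {3,4,5,7}->{}; V {6}->{}
So after all 3 constraints: D(Y) = {}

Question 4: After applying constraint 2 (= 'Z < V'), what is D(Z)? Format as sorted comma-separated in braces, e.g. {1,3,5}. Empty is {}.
Answer: {5}

Derivation:
Constraint 1 (V < Z) on D(V)={4,5,6,7} D(Z)={3,4,5,6,7}: V {4,5,6,7}->{4,5,6}; Z {3,4,5,6,7}->{5,6,7}
Constraint 2 (Z < V) on D(Z)={5,6,7} D(V)={4,5,6}: Z {5,6,7}->{5}; V {4,5,6}->{6}
So after constraint 2: D(Z) = {5}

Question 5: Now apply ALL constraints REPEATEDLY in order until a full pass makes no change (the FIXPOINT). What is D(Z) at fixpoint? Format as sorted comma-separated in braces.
Answer: {}

Derivation:
pass 0 (initial): D(Z)={3,4,5,6,7}
pass 1: V {4,5,6,7}->{}; Y {3,4,5,7}->{}; Z {3,4,5,6,7}->{}
pass 2: no change
Fixpoint after 2 passes: D(Z) = {}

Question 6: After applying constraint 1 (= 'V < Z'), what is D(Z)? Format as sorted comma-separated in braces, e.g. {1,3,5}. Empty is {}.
Answer: {5,6,7}

Derivation:
Constraint 1 (V < Z) on D(V)={4,5,6,7} D(Z)={3,4,5,6,7}: V {4,5,6,7}->{4,5,6}; Z {3,4,5,6,7}->{5,6,7}
So after constraint 1: D(Z) = {5,6,7}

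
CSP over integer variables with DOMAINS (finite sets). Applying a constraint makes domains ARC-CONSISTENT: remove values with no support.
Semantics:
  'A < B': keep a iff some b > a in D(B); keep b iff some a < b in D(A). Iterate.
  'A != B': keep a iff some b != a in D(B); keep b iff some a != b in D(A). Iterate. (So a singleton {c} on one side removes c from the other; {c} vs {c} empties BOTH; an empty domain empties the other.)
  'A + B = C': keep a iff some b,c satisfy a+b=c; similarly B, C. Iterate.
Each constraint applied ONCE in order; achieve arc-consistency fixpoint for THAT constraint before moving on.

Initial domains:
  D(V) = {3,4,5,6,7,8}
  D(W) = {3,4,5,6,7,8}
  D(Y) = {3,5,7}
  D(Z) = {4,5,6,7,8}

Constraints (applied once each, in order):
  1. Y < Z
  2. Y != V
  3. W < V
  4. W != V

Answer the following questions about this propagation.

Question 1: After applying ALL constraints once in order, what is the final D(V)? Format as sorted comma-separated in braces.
Answer: {4,5,6,7,8}

Derivation:
Constraint 1 (Y < Z) on D(Y)={3,5,7} D(Z)={4,5,6,7,8}: no change
Constraint 2 (Y != V) on D(Y)={3,5,7} D(V)={3,4,5,6,7,8}: no change
Constraint 3 (W < V) on D(W)={3,4,5,6,7,8} D(V)={3,4,5,6,7,8}: W {3,4,5,6,7,8}->{3,4,5,6,7}; V {3,4,5,6,7,8}->{4,5,6,7,8}
Constraint 4 (W != V) on D(W)={3,4,5,6,7} D(V)={4,5,6,7,8}: no change
So after all 4 constraints: D(V) = {4,5,6,7,8}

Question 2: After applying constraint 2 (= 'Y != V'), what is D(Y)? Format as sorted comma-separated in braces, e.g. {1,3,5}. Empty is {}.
Constraint 1 (Y < Z) on D(Y)={3,5,7} D(Z)={4,5,6,7,8}: no change
Constraint 2 (Y != V) on D(Y)={3,5,7} D(V)={3,4,5,6,7,8}: no change
So after constraint 2: D(Y) = {3,5,7}

Answer: {3,5,7}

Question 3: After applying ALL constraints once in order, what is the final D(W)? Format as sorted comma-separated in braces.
Answer: {3,4,5,6,7}

Derivation:
Constraint 1 (Y < Z) on D(Y)={3,5,7} D(Z)={4,5,6,7,8}: no change
Constraint 2 (Y != V) on D(Y)={3,5,7} D(V)={3,4,5,6,7,8}: no change
Constraint 3 (W < V) on D(W)={3,4,5,6,7,8} D(V)={3,4,5,6,7,8}: W {3,4,5,6,7,8}->{3,4,5,6,7}; V {3,4,5,6,7,8}->{4,5,6,7,8}
Constraint 4 (W != V) on D(W)={3,4,5,6,7} D(V)={4,5,6,7,8}: no change
So after all 4 constraints: D(W) = {3,4,5,6,7}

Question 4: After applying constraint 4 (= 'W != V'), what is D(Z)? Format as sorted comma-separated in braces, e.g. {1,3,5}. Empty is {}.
Answer: {4,5,6,7,8}

Derivation:
Constraint 1 (Y < Z) on D(Y)={3,5,7} D(Z)={4,5,6,7,8}: no change
Constraint 2 (Y != V) on D(Y)={3,5,7} D(V)={3,4,5,6,7,8}: no change
Constraint 3 (W < V) on D(W)={3,4,5,6,7,8} D(V)={3,4,5,6,7,8}: W {3,4,5,6,7,8}->{3,4,5,6,7}; V {3,4,5,6,7,8}->{4,5,6,7,8}
Constraint 4 (W != V) on D(W)={3,4,5,6,7} D(V)={4,5,6,7,8}: no change
So after constraint 4: D(Z) = {4,5,6,7,8}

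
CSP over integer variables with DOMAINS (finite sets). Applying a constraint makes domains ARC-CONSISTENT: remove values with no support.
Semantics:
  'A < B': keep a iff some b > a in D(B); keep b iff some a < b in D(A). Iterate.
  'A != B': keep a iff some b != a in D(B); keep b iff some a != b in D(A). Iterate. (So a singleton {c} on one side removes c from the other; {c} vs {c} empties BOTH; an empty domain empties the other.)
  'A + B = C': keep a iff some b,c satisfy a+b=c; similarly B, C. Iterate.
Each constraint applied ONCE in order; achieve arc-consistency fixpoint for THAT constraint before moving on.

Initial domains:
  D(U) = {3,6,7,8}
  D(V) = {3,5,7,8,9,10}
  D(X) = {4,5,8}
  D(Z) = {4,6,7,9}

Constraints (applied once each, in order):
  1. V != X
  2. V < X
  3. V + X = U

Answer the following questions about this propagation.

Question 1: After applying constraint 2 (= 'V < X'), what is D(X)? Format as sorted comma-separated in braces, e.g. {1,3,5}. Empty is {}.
Constraint 1 (V != X) on D(V)={3,5,7,8,9,10} D(X)={4,5,8}: no change
Constraint 2 (V < X) on D(V)={3,5,7,8,9,10} D(X)={4,5,8}: V {3,5,7,8,9,10}->{3,5,7}
So after constraint 2: D(X) = {4,5,8}

Answer: {4,5,8}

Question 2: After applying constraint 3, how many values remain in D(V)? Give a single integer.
Answer: 1

Derivation:
Constraint 1 (V != X) on D(V)={3,5,7,8,9,10} D(X)={4,5,8}: no change
Constraint 2 (V < X) on D(V)={3,5,7,8,9,10} D(X)={4,5,8}: V {3,5,7,8,9,10}->{3,5,7}
Constraint 3 (V + X = U) on D(V)={3,5,7} D(X)={4,5,8} D(U)={3,6,7,8}: V {3,5,7}->{3}; X {4,5,8}->{4,5}; U {3,6,7,8}->{7,8}
So after constraint 3: D(V)={3}, size = 1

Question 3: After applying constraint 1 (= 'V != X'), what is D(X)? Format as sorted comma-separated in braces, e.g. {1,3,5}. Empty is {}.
Answer: {4,5,8}

Derivation:
Constraint 1 (V != X) on D(V)={3,5,7,8,9,10} D(X)={4,5,8}: no change
So after constraint 1: D(X) = {4,5,8}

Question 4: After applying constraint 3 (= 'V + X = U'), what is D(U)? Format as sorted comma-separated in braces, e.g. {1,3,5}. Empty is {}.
Answer: {7,8}

Derivation:
Constraint 1 (V != X) on D(V)={3,5,7,8,9,10} D(X)={4,5,8}: no change
Constraint 2 (V < X) on D(V)={3,5,7,8,9,10} D(X)={4,5,8}: V {3,5,7,8,9,10}->{3,5,7}
Constraint 3 (V + X = U) on D(V)={3,5,7} D(X)={4,5,8} D(U)={3,6,7,8}: V {3,5,7}->{3}; X {4,5,8}->{4,5}; U {3,6,7,8}->{7,8}
So after constraint 3: D(U) = {7,8}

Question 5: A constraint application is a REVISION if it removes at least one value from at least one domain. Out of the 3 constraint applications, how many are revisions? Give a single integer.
Constraint 1 (V != X) on D(V)={3,5,7,8,9,10} D(X)={4,5,8}: no change => not a revision
Constraint 2 (V < X) on D(V)={3,5,7,8,9,10} D(X)={4,5,8}: V {3,5,7,8,9,10}->{3,5,7} => REVISION
Constraint 3 (V + X = U) on D(V)={3,5,7} D(X)={4,5,8} D(U)={3,6,7,8}: V {3,5,7}->{3}; X {4,5,8}->{4,5}; U {3,6,7,8}->{7,8} => REVISION
Total revisions = 2

Answer: 2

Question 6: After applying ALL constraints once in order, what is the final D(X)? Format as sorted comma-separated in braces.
Constraint 1 (V != X) on D(V)={3,5,7,8,9,10} D(X)={4,5,8}: no change
Constraint 2 (V < X) on D(V)={3,5,7,8,9,10} D(X)={4,5,8}: V {3,5,7,8,9,10}->{3,5,7}
Constraint 3 (V + X = U) on D(V)={3,5,7} D(X)={4,5,8} D(U)={3,6,7,8}: V {3,5,7}->{3}; X {4,5,8}->{4,5}; U {3,6,7,8}->{7,8}
So after all 3 constraints: D(X) = {4,5}

Answer: {4,5}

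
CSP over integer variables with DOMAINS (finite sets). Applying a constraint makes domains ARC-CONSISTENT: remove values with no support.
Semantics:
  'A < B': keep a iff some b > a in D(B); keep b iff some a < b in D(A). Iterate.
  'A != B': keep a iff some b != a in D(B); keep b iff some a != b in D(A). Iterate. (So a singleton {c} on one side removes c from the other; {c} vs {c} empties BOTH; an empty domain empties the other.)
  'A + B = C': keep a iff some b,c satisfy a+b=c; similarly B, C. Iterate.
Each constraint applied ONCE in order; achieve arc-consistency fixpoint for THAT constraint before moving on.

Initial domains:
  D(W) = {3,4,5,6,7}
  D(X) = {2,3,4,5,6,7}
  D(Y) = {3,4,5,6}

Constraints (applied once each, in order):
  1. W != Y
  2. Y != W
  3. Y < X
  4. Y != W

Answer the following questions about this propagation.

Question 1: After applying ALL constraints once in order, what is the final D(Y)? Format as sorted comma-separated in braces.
Answer: {3,4,5,6}

Derivation:
Constraint 1 (W != Y) on D(W)={3,4,5,6,7} D(Y)={3,4,5,6}: no change
Constraint 2 (Y != W) on D(Y)={3,4,5,6} D(W)={3,4,5,6,7}: no change
Constraint 3 (Y < X) on D(Y)={3,4,5,6} D(X)={2,3,4,5,6,7}: X {2,3,4,5,6,7}->{4,5,6,7}
Constraint 4 (Y != W) on D(Y)={3,4,5,6} D(W)={3,4,5,6,7}: no change
So after all 4 constraints: D(Y) = {3,4,5,6}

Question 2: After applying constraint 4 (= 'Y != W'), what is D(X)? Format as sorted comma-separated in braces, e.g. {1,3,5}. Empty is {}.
Constraint 1 (W != Y) on D(W)={3,4,5,6,7} D(Y)={3,4,5,6}: no change
Constraint 2 (Y != W) on D(Y)={3,4,5,6} D(W)={3,4,5,6,7}: no change
Constraint 3 (Y < X) on D(Y)={3,4,5,6} D(X)={2,3,4,5,6,7}: X {2,3,4,5,6,7}->{4,5,6,7}
Constraint 4 (Y != W) on D(Y)={3,4,5,6} D(W)={3,4,5,6,7}: no change
So after constraint 4: D(X) = {4,5,6,7}

Answer: {4,5,6,7}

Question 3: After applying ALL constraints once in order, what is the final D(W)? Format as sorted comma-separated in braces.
Answer: {3,4,5,6,7}

Derivation:
Constraint 1 (W != Y) on D(W)={3,4,5,6,7} D(Y)={3,4,5,6}: no change
Constraint 2 (Y != W) on D(Y)={3,4,5,6} D(W)={3,4,5,6,7}: no change
Constraint 3 (Y < X) on D(Y)={3,4,5,6} D(X)={2,3,4,5,6,7}: X {2,3,4,5,6,7}->{4,5,6,7}
Constraint 4 (Y != W) on D(Y)={3,4,5,6} D(W)={3,4,5,6,7}: no change
So after all 4 constraints: D(W) = {3,4,5,6,7}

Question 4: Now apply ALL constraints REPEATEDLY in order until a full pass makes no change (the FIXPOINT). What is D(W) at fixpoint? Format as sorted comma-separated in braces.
Answer: {3,4,5,6,7}

Derivation:
pass 0 (initial): D(W)={3,4,5,6,7}
pass 1: X {2,3,4,5,6,7}->{4,5,6,7}
pass 2: no change
Fixpoint after 2 passes: D(W) = {3,4,5,6,7}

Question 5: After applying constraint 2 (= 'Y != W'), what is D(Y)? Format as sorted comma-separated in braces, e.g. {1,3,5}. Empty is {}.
Constraint 1 (W != Y) on D(W)={3,4,5,6,7} D(Y)={3,4,5,6}: no change
Constraint 2 (Y != W) on D(Y)={3,4,5,6} D(W)={3,4,5,6,7}: no change
So after constraint 2: D(Y) = {3,4,5,6}

Answer: {3,4,5,6}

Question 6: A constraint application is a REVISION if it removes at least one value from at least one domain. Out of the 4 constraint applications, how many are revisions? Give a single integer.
Answer: 1

Derivation:
Constraint 1 (W != Y) on D(W)={3,4,5,6,7} D(Y)={3,4,5,6}: no change => not a revision
Constraint 2 (Y != W) on D(Y)={3,4,5,6} D(W)={3,4,5,6,7}: no change => not a revision
Constraint 3 (Y < X) on D(Y)={3,4,5,6} D(X)={2,3,4,5,6,7}: X {2,3,4,5,6,7}->{4,5,6,7} => REVISION
Constraint 4 (Y != W) on D(Y)={3,4,5,6} D(W)={3,4,5,6,7}: no change => not a revision
Total revisions = 1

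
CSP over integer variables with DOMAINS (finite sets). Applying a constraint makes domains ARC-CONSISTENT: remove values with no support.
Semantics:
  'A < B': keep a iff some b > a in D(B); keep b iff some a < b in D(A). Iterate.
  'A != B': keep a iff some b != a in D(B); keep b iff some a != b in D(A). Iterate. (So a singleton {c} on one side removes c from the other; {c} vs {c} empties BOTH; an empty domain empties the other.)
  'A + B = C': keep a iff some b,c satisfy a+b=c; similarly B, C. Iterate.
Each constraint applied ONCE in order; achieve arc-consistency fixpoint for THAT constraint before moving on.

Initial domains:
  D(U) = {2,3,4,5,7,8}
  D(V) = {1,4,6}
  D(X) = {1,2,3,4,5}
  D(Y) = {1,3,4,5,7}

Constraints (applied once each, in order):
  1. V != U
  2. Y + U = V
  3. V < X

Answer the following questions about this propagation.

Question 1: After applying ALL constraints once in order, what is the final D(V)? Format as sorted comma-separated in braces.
Constraint 1 (V != U) on D(V)={1,4,6} D(U)={2,3,4,5,7,8}: no change
Constraint 2 (Y + U = V) on D(Y)={1,3,4,5,7} D(U)={2,3,4,5,7,8} D(V)={1,4,6}: Y {1,3,4,5,7}->{1,3,4}; U {2,3,4,5,7,8}->{2,3,5}; V {1,4,6}->{4,6}
Constraint 3 (V < X) on D(V)={4,6} D(X)={1,2,3,4,5}: V {4,6}->{4}; X {1,2,3,4,5}->{5}
So after all 3 constraints: D(V) = {4}

Answer: {4}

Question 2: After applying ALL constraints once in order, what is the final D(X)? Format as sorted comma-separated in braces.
Answer: {5}

Derivation:
Constraint 1 (V != U) on D(V)={1,4,6} D(U)={2,3,4,5,7,8}: no change
Constraint 2 (Y + U = V) on D(Y)={1,3,4,5,7} D(U)={2,3,4,5,7,8} D(V)={1,4,6}: Y {1,3,4,5,7}->{1,3,4}; U {2,3,4,5,7,8}->{2,3,5}; V {1,4,6}->{4,6}
Constraint 3 (V < X) on D(V)={4,6} D(X)={1,2,3,4,5}: V {4,6}->{4}; X {1,2,3,4,5}->{5}
So after all 3 constraints: D(X) = {5}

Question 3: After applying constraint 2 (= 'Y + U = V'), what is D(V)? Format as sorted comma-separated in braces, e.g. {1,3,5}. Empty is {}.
Answer: {4,6}

Derivation:
Constraint 1 (V != U) on D(V)={1,4,6} D(U)={2,3,4,5,7,8}: no change
Constraint 2 (Y + U = V) on D(Y)={1,3,4,5,7} D(U)={2,3,4,5,7,8} D(V)={1,4,6}: Y {1,3,4,5,7}->{1,3,4}; U {2,3,4,5,7,8}->{2,3,5}; V {1,4,6}->{4,6}
So after constraint 2: D(V) = {4,6}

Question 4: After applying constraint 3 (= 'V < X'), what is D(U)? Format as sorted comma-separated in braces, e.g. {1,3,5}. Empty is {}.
Answer: {2,3,5}

Derivation:
Constraint 1 (V != U) on D(V)={1,4,6} D(U)={2,3,4,5,7,8}: no change
Constraint 2 (Y + U = V) on D(Y)={1,3,4,5,7} D(U)={2,3,4,5,7,8} D(V)={1,4,6}: Y {1,3,4,5,7}->{1,3,4}; U {2,3,4,5,7,8}->{2,3,5}; V {1,4,6}->{4,6}
Constraint 3 (V < X) on D(V)={4,6} D(X)={1,2,3,4,5}: V {4,6}->{4}; X {1,2,3,4,5}->{5}
So after constraint 3: D(U) = {2,3,5}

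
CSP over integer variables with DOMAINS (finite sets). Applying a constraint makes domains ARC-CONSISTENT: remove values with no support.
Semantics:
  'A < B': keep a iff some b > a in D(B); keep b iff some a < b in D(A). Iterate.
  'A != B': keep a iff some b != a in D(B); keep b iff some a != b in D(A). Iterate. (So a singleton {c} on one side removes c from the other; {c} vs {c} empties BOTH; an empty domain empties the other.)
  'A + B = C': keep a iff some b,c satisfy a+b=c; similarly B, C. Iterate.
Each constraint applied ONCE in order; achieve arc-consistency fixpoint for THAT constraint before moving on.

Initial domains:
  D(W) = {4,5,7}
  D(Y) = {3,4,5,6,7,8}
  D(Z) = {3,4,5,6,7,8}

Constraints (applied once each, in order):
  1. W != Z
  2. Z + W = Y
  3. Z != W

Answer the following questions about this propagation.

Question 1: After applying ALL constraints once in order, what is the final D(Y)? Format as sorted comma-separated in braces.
Answer: {7,8}

Derivation:
Constraint 1 (W != Z) on D(W)={4,5,7} D(Z)={3,4,5,6,7,8}: no change
Constraint 2 (Z + W = Y) on D(Z)={3,4,5,6,7,8} D(W)={4,5,7} D(Y)={3,4,5,6,7,8}: Z {3,4,5,6,7,8}->{3,4}; W {4,5,7}->{4,5}; Y {3,4,5,6,7,8}->{7,8}
Constraint 3 (Z != W) on D(Z)={3,4} D(W)={4,5}: no change
So after all 3 constraints: D(Y) = {7,8}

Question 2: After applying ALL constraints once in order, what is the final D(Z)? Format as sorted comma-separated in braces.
Constraint 1 (W != Z) on D(W)={4,5,7} D(Z)={3,4,5,6,7,8}: no change
Constraint 2 (Z + W = Y) on D(Z)={3,4,5,6,7,8} D(W)={4,5,7} D(Y)={3,4,5,6,7,8}: Z {3,4,5,6,7,8}->{3,4}; W {4,5,7}->{4,5}; Y {3,4,5,6,7,8}->{7,8}
Constraint 3 (Z != W) on D(Z)={3,4} D(W)={4,5}: no change
So after all 3 constraints: D(Z) = {3,4}

Answer: {3,4}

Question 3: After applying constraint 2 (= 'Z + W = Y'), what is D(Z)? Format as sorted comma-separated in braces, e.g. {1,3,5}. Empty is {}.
Constraint 1 (W != Z) on D(W)={4,5,7} D(Z)={3,4,5,6,7,8}: no change
Constraint 2 (Z + W = Y) on D(Z)={3,4,5,6,7,8} D(W)={4,5,7} D(Y)={3,4,5,6,7,8}: Z {3,4,5,6,7,8}->{3,4}; W {4,5,7}->{4,5}; Y {3,4,5,6,7,8}->{7,8}
So after constraint 2: D(Z) = {3,4}

Answer: {3,4}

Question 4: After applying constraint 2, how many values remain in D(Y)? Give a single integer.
Answer: 2

Derivation:
Constraint 1 (W != Z) on D(W)={4,5,7} D(Z)={3,4,5,6,7,8}: no change
Constraint 2 (Z + W = Y) on D(Z)={3,4,5,6,7,8} D(W)={4,5,7} D(Y)={3,4,5,6,7,8}: Z {3,4,5,6,7,8}->{3,4}; W {4,5,7}->{4,5}; Y {3,4,5,6,7,8}->{7,8}
So after constraint 2: D(Y)={7,8}, size = 2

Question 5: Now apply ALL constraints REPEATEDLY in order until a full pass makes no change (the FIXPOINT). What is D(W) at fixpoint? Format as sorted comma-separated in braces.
pass 0 (initial): D(W)={4,5,7}
pass 1: W {4,5,7}->{4,5}; Y {3,4,5,6,7,8}->{7,8}; Z {3,4,5,6,7,8}->{3,4}
pass 2: no change
Fixpoint after 2 passes: D(W) = {4,5}

Answer: {4,5}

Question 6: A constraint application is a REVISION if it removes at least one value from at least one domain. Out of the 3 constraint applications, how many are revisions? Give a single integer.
Answer: 1

Derivation:
Constraint 1 (W != Z) on D(W)={4,5,7} D(Z)={3,4,5,6,7,8}: no change => not a revision
Constraint 2 (Z + W = Y) on D(Z)={3,4,5,6,7,8} D(W)={4,5,7} D(Y)={3,4,5,6,7,8}: Z {3,4,5,6,7,8}->{3,4}; W {4,5,7}->{4,5}; Y {3,4,5,6,7,8}->{7,8} => REVISION
Constraint 3 (Z != W) on D(Z)={3,4} D(W)={4,5}: no change => not a revision
Total revisions = 1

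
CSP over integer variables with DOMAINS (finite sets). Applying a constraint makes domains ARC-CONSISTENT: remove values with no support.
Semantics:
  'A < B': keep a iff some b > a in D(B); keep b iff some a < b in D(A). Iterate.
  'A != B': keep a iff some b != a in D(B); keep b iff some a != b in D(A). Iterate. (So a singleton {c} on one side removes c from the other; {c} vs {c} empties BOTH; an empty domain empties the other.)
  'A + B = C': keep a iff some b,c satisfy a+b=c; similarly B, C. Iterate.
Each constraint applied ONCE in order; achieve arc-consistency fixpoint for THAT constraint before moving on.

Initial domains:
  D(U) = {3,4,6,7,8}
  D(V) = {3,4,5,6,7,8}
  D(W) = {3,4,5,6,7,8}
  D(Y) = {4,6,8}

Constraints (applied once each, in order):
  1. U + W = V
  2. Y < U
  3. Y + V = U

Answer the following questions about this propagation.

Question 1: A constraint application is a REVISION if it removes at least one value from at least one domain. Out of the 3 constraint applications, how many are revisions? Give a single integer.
Constraint 1 (U + W = V) on D(U)={3,4,6,7,8} D(W)={3,4,5,6,7,8} D(V)={3,4,5,6,7,8}: U {3,4,6,7,8}->{3,4}; W {3,4,5,6,7,8}->{3,4,5}; V {3,4,5,6,7,8}->{6,7,8} => REVISION
Constraint 2 (Y < U) on D(Y)={4,6,8} D(U)={3,4}: Y {4,6,8}->{}; U {3,4}->{} => REVISION
Constraint 3 (Y + V = U) on D(Y)={} D(V)={6,7,8} D(U)={}: V {6,7,8}->{} => REVISION
Total revisions = 3

Answer: 3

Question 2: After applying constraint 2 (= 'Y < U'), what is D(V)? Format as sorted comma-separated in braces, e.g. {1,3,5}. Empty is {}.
Constraint 1 (U + W = V) on D(U)={3,4,6,7,8} D(W)={3,4,5,6,7,8} D(V)={3,4,5,6,7,8}: U {3,4,6,7,8}->{3,4}; W {3,4,5,6,7,8}->{3,4,5}; V {3,4,5,6,7,8}->{6,7,8}
Constraint 2 (Y < U) on D(Y)={4,6,8} D(U)={3,4}: Y {4,6,8}->{}; U {3,4}->{}
So after constraint 2: D(V) = {6,7,8}

Answer: {6,7,8}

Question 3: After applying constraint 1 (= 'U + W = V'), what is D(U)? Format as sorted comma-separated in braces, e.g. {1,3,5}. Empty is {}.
Constraint 1 (U + W = V) on D(U)={3,4,6,7,8} D(W)={3,4,5,6,7,8} D(V)={3,4,5,6,7,8}: U {3,4,6,7,8}->{3,4}; W {3,4,5,6,7,8}->{3,4,5}; V {3,4,5,6,7,8}->{6,7,8}
So after constraint 1: D(U) = {3,4}

Answer: {3,4}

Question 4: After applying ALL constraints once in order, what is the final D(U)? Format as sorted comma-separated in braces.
Constraint 1 (U + W = V) on D(U)={3,4,6,7,8} D(W)={3,4,5,6,7,8} D(V)={3,4,5,6,7,8}: U {3,4,6,7,8}->{3,4}; W {3,4,5,6,7,8}->{3,4,5}; V {3,4,5,6,7,8}->{6,7,8}
Constraint 2 (Y < U) on D(Y)={4,6,8} D(U)={3,4}: Y {4,6,8}->{}; U {3,4}->{}
Constraint 3 (Y + V = U) on D(Y)={} D(V)={6,7,8} D(U)={}: V {6,7,8}->{}
So after all 3 constraints: D(U) = {}

Answer: {}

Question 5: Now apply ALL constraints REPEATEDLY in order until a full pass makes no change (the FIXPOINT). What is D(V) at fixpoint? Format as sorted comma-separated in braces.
pass 0 (initial): D(V)={3,4,5,6,7,8}
pass 1: U {3,4,6,7,8}->{}; V {3,4,5,6,7,8}->{}; W {3,4,5,6,7,8}->{3,4,5}; Y {4,6,8}->{}
pass 2: W {3,4,5}->{}
pass 3: no change
Fixpoint after 3 passes: D(V) = {}

Answer: {}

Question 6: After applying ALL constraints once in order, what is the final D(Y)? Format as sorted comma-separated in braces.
Constraint 1 (U + W = V) on D(U)={3,4,6,7,8} D(W)={3,4,5,6,7,8} D(V)={3,4,5,6,7,8}: U {3,4,6,7,8}->{3,4}; W {3,4,5,6,7,8}->{3,4,5}; V {3,4,5,6,7,8}->{6,7,8}
Constraint 2 (Y < U) on D(Y)={4,6,8} D(U)={3,4}: Y {4,6,8}->{}; U {3,4}->{}
Constraint 3 (Y + V = U) on D(Y)={} D(V)={6,7,8} D(U)={}: V {6,7,8}->{}
So after all 3 constraints: D(Y) = {}

Answer: {}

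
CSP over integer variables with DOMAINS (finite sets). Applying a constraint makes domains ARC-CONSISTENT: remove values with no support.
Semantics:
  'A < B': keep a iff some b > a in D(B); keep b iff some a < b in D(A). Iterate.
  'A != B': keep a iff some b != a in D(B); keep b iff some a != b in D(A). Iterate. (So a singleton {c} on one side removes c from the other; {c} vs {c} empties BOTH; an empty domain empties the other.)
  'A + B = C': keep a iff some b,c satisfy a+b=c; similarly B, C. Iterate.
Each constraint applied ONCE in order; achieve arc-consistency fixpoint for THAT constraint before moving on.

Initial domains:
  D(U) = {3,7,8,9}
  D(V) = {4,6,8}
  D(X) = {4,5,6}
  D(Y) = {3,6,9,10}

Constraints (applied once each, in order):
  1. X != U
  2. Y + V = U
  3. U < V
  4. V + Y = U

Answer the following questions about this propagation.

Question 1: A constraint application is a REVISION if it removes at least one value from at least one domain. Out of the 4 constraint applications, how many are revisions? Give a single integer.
Constraint 1 (X != U) on D(X)={4,5,6} D(U)={3,7,8,9}: no change => not a revision
Constraint 2 (Y + V = U) on D(Y)={3,6,9,10} D(V)={4,6,8} D(U)={3,7,8,9}: Y {3,6,9,10}->{3}; V {4,6,8}->{4,6}; U {3,7,8,9}->{7,9} => REVISION
Constraint 3 (U < V) on D(U)={7,9} D(V)={4,6}: U {7,9}->{}; V {4,6}->{} => REVISION
Constraint 4 (V + Y = U) on D(V)={} D(Y)={3} D(U)={}: Y {3}->{} => REVISION
Total revisions = 3

Answer: 3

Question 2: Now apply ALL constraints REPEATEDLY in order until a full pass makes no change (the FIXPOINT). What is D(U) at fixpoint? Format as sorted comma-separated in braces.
pass 0 (initial): D(U)={3,7,8,9}
pass 1: U {3,7,8,9}->{}; V {4,6,8}->{}; Y {3,6,9,10}->{}
pass 2: X {4,5,6}->{}
pass 3: no change
Fixpoint after 3 passes: D(U) = {}

Answer: {}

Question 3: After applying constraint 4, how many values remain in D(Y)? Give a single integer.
Constraint 1 (X != U) on D(X)={4,5,6} D(U)={3,7,8,9}: no change
Constraint 2 (Y + V = U) on D(Y)={3,6,9,10} D(V)={4,6,8} D(U)={3,7,8,9}: Y {3,6,9,10}->{3}; V {4,6,8}->{4,6}; U {3,7,8,9}->{7,9}
Constraint 3 (U < V) on D(U)={7,9} D(V)={4,6}: U {7,9}->{}; V {4,6}->{}
Constraint 4 (V + Y = U) on D(V)={} D(Y)={3} D(U)={}: Y {3}->{}
So after constraint 4: D(Y)={}, size = 0

Answer: 0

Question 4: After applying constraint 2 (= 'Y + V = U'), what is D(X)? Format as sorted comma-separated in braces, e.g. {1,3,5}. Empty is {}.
Constraint 1 (X != U) on D(X)={4,5,6} D(U)={3,7,8,9}: no change
Constraint 2 (Y + V = U) on D(Y)={3,6,9,10} D(V)={4,6,8} D(U)={3,7,8,9}: Y {3,6,9,10}->{3}; V {4,6,8}->{4,6}; U {3,7,8,9}->{7,9}
So after constraint 2: D(X) = {4,5,6}

Answer: {4,5,6}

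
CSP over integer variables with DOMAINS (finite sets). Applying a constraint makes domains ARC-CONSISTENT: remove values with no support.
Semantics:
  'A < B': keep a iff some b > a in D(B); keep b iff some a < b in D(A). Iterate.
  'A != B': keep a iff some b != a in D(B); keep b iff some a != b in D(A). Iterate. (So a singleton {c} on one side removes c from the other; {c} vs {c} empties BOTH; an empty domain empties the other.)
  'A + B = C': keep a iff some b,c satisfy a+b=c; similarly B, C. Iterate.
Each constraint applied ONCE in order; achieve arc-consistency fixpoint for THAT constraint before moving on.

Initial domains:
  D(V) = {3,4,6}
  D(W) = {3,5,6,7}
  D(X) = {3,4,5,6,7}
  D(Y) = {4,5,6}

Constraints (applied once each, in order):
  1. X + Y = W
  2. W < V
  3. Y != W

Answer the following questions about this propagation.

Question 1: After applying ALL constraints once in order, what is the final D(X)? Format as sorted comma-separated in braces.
Constraint 1 (X + Y = W) on D(X)={3,4,5,6,7} D(Y)={4,5,6} D(W)={3,5,6,7}: X {3,4,5,6,7}->{3}; Y {4,5,6}->{4}; W {3,5,6,7}->{7}
Constraint 2 (W < V) on D(W)={7} D(V)={3,4,6}: W {7}->{}; V {3,4,6}->{}
Constraint 3 (Y != W) on D(Y)={4} D(W)={}: Y {4}->{}
So after all 3 constraints: D(X) = {3}

Answer: {3}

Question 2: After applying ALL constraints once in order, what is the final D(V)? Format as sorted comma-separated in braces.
Constraint 1 (X + Y = W) on D(X)={3,4,5,6,7} D(Y)={4,5,6} D(W)={3,5,6,7}: X {3,4,5,6,7}->{3}; Y {4,5,6}->{4}; W {3,5,6,7}->{7}
Constraint 2 (W < V) on D(W)={7} D(V)={3,4,6}: W {7}->{}; V {3,4,6}->{}
Constraint 3 (Y != W) on D(Y)={4} D(W)={}: Y {4}->{}
So after all 3 constraints: D(V) = {}

Answer: {}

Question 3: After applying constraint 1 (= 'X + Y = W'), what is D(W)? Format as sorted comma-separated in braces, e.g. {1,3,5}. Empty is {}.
Constraint 1 (X + Y = W) on D(X)={3,4,5,6,7} D(Y)={4,5,6} D(W)={3,5,6,7}: X {3,4,5,6,7}->{3}; Y {4,5,6}->{4}; W {3,5,6,7}->{7}
So after constraint 1: D(W) = {7}

Answer: {7}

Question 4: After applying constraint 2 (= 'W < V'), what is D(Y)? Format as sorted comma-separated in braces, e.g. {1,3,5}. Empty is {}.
Constraint 1 (X + Y = W) on D(X)={3,4,5,6,7} D(Y)={4,5,6} D(W)={3,5,6,7}: X {3,4,5,6,7}->{3}; Y {4,5,6}->{4}; W {3,5,6,7}->{7}
Constraint 2 (W < V) on D(W)={7} D(V)={3,4,6}: W {7}->{}; V {3,4,6}->{}
So after constraint 2: D(Y) = {4}

Answer: {4}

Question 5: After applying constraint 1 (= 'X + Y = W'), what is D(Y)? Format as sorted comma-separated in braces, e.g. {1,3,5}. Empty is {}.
Constraint 1 (X + Y = W) on D(X)={3,4,5,6,7} D(Y)={4,5,6} D(W)={3,5,6,7}: X {3,4,5,6,7}->{3}; Y {4,5,6}->{4}; W {3,5,6,7}->{7}
So after constraint 1: D(Y) = {4}

Answer: {4}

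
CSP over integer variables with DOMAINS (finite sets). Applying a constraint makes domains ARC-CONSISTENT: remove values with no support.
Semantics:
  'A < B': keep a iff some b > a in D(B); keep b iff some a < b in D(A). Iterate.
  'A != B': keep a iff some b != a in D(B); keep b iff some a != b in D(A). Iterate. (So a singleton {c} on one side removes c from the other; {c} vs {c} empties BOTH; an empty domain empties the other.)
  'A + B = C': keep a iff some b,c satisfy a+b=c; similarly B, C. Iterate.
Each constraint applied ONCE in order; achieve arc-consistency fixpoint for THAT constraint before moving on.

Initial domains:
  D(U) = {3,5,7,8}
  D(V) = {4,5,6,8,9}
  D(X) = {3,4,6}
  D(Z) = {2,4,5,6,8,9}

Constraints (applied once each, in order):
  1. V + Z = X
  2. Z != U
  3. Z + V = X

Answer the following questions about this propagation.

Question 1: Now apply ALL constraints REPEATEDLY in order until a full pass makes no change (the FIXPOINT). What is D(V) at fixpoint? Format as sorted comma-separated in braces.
Answer: {4}

Derivation:
pass 0 (initial): D(V)={4,5,6,8,9}
pass 1: V {4,5,6,8,9}->{4}; X {3,4,6}->{6}; Z {2,4,5,6,8,9}->{2}
pass 2: no change
Fixpoint after 2 passes: D(V) = {4}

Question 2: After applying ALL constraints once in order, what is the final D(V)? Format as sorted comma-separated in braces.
Constraint 1 (V + Z = X) on D(V)={4,5,6,8,9} D(Z)={2,4,5,6,8,9} D(X)={3,4,6}: V {4,5,6,8,9}->{4}; Z {2,4,5,6,8,9}->{2}; X {3,4,6}->{6}
Constraint 2 (Z != U) on D(Z)={2} D(U)={3,5,7,8}: no change
Constraint 3 (Z + V = X) on D(Z)={2} D(V)={4} D(X)={6}: no change
So after all 3 constraints: D(V) = {4}

Answer: {4}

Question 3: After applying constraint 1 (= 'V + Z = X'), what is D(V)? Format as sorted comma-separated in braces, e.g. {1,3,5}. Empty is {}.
Answer: {4}

Derivation:
Constraint 1 (V + Z = X) on D(V)={4,5,6,8,9} D(Z)={2,4,5,6,8,9} D(X)={3,4,6}: V {4,5,6,8,9}->{4}; Z {2,4,5,6,8,9}->{2}; X {3,4,6}->{6}
So after constraint 1: D(V) = {4}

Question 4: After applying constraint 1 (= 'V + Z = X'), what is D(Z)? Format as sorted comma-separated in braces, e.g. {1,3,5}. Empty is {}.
Answer: {2}

Derivation:
Constraint 1 (V + Z = X) on D(V)={4,5,6,8,9} D(Z)={2,4,5,6,8,9} D(X)={3,4,6}: V {4,5,6,8,9}->{4}; Z {2,4,5,6,8,9}->{2}; X {3,4,6}->{6}
So after constraint 1: D(Z) = {2}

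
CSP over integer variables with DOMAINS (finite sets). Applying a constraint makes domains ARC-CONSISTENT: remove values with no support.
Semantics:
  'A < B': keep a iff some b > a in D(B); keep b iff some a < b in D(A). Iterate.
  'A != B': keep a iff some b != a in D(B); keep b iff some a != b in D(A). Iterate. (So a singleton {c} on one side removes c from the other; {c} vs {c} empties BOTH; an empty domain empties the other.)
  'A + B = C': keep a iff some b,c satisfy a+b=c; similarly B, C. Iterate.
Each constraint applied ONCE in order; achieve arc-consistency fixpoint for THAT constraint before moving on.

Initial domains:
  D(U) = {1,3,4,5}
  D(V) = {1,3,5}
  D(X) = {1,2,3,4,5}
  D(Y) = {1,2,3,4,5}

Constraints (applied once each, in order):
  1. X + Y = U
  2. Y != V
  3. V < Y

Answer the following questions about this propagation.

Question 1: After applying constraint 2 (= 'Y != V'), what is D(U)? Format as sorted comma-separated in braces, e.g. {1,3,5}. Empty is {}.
Answer: {3,4,5}

Derivation:
Constraint 1 (X + Y = U) on D(X)={1,2,3,4,5} D(Y)={1,2,3,4,5} D(U)={1,3,4,5}: X {1,2,3,4,5}->{1,2,3,4}; Y {1,2,3,4,5}->{1,2,3,4}; U {1,3,4,5}->{3,4,5}
Constraint 2 (Y != V) on D(Y)={1,2,3,4} D(V)={1,3,5}: no change
So after constraint 2: D(U) = {3,4,5}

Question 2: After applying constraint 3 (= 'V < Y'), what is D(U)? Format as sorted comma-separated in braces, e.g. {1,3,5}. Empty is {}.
Answer: {3,4,5}

Derivation:
Constraint 1 (X + Y = U) on D(X)={1,2,3,4,5} D(Y)={1,2,3,4,5} D(U)={1,3,4,5}: X {1,2,3,4,5}->{1,2,3,4}; Y {1,2,3,4,5}->{1,2,3,4}; U {1,3,4,5}->{3,4,5}
Constraint 2 (Y != V) on D(Y)={1,2,3,4} D(V)={1,3,5}: no change
Constraint 3 (V < Y) on D(V)={1,3,5} D(Y)={1,2,3,4}: V {1,3,5}->{1,3}; Y {1,2,3,4}->{2,3,4}
So after constraint 3: D(U) = {3,4,5}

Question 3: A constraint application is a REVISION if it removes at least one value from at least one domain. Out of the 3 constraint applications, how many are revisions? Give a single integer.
Answer: 2

Derivation:
Constraint 1 (X + Y = U) on D(X)={1,2,3,4,5} D(Y)={1,2,3,4,5} D(U)={1,3,4,5}: X {1,2,3,4,5}->{1,2,3,4}; Y {1,2,3,4,5}->{1,2,3,4}; U {1,3,4,5}->{3,4,5} => REVISION
Constraint 2 (Y != V) on D(Y)={1,2,3,4} D(V)={1,3,5}: no change => not a revision
Constraint 3 (V < Y) on D(V)={1,3,5} D(Y)={1,2,3,4}: V {1,3,5}->{1,3}; Y {1,2,3,4}->{2,3,4} => REVISION
Total revisions = 2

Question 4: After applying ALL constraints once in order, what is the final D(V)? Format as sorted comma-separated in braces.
Answer: {1,3}

Derivation:
Constraint 1 (X + Y = U) on D(X)={1,2,3,4,5} D(Y)={1,2,3,4,5} D(U)={1,3,4,5}: X {1,2,3,4,5}->{1,2,3,4}; Y {1,2,3,4,5}->{1,2,3,4}; U {1,3,4,5}->{3,4,5}
Constraint 2 (Y != V) on D(Y)={1,2,3,4} D(V)={1,3,5}: no change
Constraint 3 (V < Y) on D(V)={1,3,5} D(Y)={1,2,3,4}: V {1,3,5}->{1,3}; Y {1,2,3,4}->{2,3,4}
So after all 3 constraints: D(V) = {1,3}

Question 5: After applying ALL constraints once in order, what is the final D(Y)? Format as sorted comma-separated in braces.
Answer: {2,3,4}

Derivation:
Constraint 1 (X + Y = U) on D(X)={1,2,3,4,5} D(Y)={1,2,3,4,5} D(U)={1,3,4,5}: X {1,2,3,4,5}->{1,2,3,4}; Y {1,2,3,4,5}->{1,2,3,4}; U {1,3,4,5}->{3,4,5}
Constraint 2 (Y != V) on D(Y)={1,2,3,4} D(V)={1,3,5}: no change
Constraint 3 (V < Y) on D(V)={1,3,5} D(Y)={1,2,3,4}: V {1,3,5}->{1,3}; Y {1,2,3,4}->{2,3,4}
So after all 3 constraints: D(Y) = {2,3,4}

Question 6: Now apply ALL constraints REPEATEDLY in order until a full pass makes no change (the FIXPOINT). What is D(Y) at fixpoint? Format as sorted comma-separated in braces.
Answer: {2,3,4}

Derivation:
pass 0 (initial): D(Y)={1,2,3,4,5}
pass 1: U {1,3,4,5}->{3,4,5}; V {1,3,5}->{1,3}; X {1,2,3,4,5}->{1,2,3,4}; Y {1,2,3,4,5}->{2,3,4}
pass 2: X {1,2,3,4}->{1,2,3}
pass 3: no change
Fixpoint after 3 passes: D(Y) = {2,3,4}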